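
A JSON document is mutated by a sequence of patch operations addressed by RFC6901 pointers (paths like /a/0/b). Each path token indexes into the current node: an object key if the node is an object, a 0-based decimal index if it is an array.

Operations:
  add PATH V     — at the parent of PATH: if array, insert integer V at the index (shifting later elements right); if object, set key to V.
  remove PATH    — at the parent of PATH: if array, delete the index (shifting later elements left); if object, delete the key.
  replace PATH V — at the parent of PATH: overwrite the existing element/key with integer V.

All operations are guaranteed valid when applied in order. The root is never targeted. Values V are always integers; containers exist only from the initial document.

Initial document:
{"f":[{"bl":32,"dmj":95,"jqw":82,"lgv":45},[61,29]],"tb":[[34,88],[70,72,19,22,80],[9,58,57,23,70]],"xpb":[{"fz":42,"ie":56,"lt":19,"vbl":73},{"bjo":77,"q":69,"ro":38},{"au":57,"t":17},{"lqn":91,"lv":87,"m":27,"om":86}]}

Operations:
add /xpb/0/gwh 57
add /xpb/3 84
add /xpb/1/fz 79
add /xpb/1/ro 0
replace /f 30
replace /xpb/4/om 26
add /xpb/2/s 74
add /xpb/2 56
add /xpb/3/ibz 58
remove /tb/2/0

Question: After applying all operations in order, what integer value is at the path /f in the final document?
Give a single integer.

Answer: 30

Derivation:
After op 1 (add /xpb/0/gwh 57): {"f":[{"bl":32,"dmj":95,"jqw":82,"lgv":45},[61,29]],"tb":[[34,88],[70,72,19,22,80],[9,58,57,23,70]],"xpb":[{"fz":42,"gwh":57,"ie":56,"lt":19,"vbl":73},{"bjo":77,"q":69,"ro":38},{"au":57,"t":17},{"lqn":91,"lv":87,"m":27,"om":86}]}
After op 2 (add /xpb/3 84): {"f":[{"bl":32,"dmj":95,"jqw":82,"lgv":45},[61,29]],"tb":[[34,88],[70,72,19,22,80],[9,58,57,23,70]],"xpb":[{"fz":42,"gwh":57,"ie":56,"lt":19,"vbl":73},{"bjo":77,"q":69,"ro":38},{"au":57,"t":17},84,{"lqn":91,"lv":87,"m":27,"om":86}]}
After op 3 (add /xpb/1/fz 79): {"f":[{"bl":32,"dmj":95,"jqw":82,"lgv":45},[61,29]],"tb":[[34,88],[70,72,19,22,80],[9,58,57,23,70]],"xpb":[{"fz":42,"gwh":57,"ie":56,"lt":19,"vbl":73},{"bjo":77,"fz":79,"q":69,"ro":38},{"au":57,"t":17},84,{"lqn":91,"lv":87,"m":27,"om":86}]}
After op 4 (add /xpb/1/ro 0): {"f":[{"bl":32,"dmj":95,"jqw":82,"lgv":45},[61,29]],"tb":[[34,88],[70,72,19,22,80],[9,58,57,23,70]],"xpb":[{"fz":42,"gwh":57,"ie":56,"lt":19,"vbl":73},{"bjo":77,"fz":79,"q":69,"ro":0},{"au":57,"t":17},84,{"lqn":91,"lv":87,"m":27,"om":86}]}
After op 5 (replace /f 30): {"f":30,"tb":[[34,88],[70,72,19,22,80],[9,58,57,23,70]],"xpb":[{"fz":42,"gwh":57,"ie":56,"lt":19,"vbl":73},{"bjo":77,"fz":79,"q":69,"ro":0},{"au":57,"t":17},84,{"lqn":91,"lv":87,"m":27,"om":86}]}
After op 6 (replace /xpb/4/om 26): {"f":30,"tb":[[34,88],[70,72,19,22,80],[9,58,57,23,70]],"xpb":[{"fz":42,"gwh":57,"ie":56,"lt":19,"vbl":73},{"bjo":77,"fz":79,"q":69,"ro":0},{"au":57,"t":17},84,{"lqn":91,"lv":87,"m":27,"om":26}]}
After op 7 (add /xpb/2/s 74): {"f":30,"tb":[[34,88],[70,72,19,22,80],[9,58,57,23,70]],"xpb":[{"fz":42,"gwh":57,"ie":56,"lt":19,"vbl":73},{"bjo":77,"fz":79,"q":69,"ro":0},{"au":57,"s":74,"t":17},84,{"lqn":91,"lv":87,"m":27,"om":26}]}
After op 8 (add /xpb/2 56): {"f":30,"tb":[[34,88],[70,72,19,22,80],[9,58,57,23,70]],"xpb":[{"fz":42,"gwh":57,"ie":56,"lt":19,"vbl":73},{"bjo":77,"fz":79,"q":69,"ro":0},56,{"au":57,"s":74,"t":17},84,{"lqn":91,"lv":87,"m":27,"om":26}]}
After op 9 (add /xpb/3/ibz 58): {"f":30,"tb":[[34,88],[70,72,19,22,80],[9,58,57,23,70]],"xpb":[{"fz":42,"gwh":57,"ie":56,"lt":19,"vbl":73},{"bjo":77,"fz":79,"q":69,"ro":0},56,{"au":57,"ibz":58,"s":74,"t":17},84,{"lqn":91,"lv":87,"m":27,"om":26}]}
After op 10 (remove /tb/2/0): {"f":30,"tb":[[34,88],[70,72,19,22,80],[58,57,23,70]],"xpb":[{"fz":42,"gwh":57,"ie":56,"lt":19,"vbl":73},{"bjo":77,"fz":79,"q":69,"ro":0},56,{"au":57,"ibz":58,"s":74,"t":17},84,{"lqn":91,"lv":87,"m":27,"om":26}]}
Value at /f: 30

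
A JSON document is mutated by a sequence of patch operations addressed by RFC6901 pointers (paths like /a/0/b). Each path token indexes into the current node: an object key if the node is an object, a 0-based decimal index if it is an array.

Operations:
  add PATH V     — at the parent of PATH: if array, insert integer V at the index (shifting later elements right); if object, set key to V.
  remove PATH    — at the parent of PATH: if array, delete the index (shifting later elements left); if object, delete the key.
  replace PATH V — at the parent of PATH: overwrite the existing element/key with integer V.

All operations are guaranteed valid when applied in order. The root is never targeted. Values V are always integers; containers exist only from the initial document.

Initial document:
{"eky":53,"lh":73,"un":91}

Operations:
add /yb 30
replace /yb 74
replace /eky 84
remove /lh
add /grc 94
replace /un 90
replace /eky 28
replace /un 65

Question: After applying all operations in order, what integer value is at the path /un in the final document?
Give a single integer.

Answer: 65

Derivation:
After op 1 (add /yb 30): {"eky":53,"lh":73,"un":91,"yb":30}
After op 2 (replace /yb 74): {"eky":53,"lh":73,"un":91,"yb":74}
After op 3 (replace /eky 84): {"eky":84,"lh":73,"un":91,"yb":74}
After op 4 (remove /lh): {"eky":84,"un":91,"yb":74}
After op 5 (add /grc 94): {"eky":84,"grc":94,"un":91,"yb":74}
After op 6 (replace /un 90): {"eky":84,"grc":94,"un":90,"yb":74}
After op 7 (replace /eky 28): {"eky":28,"grc":94,"un":90,"yb":74}
After op 8 (replace /un 65): {"eky":28,"grc":94,"un":65,"yb":74}
Value at /un: 65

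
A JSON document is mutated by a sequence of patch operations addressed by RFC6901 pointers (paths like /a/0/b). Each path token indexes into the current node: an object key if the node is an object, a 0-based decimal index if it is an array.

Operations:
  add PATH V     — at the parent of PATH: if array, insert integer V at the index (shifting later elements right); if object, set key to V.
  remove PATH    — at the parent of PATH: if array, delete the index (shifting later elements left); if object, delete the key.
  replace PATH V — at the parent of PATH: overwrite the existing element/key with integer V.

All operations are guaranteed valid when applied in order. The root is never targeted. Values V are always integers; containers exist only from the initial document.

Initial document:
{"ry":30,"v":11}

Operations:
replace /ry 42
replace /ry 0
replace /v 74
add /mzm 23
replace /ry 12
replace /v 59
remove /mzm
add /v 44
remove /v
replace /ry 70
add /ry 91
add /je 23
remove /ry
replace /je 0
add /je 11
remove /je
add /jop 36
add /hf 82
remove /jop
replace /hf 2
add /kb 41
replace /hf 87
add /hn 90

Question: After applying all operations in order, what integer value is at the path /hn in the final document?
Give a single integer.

After op 1 (replace /ry 42): {"ry":42,"v":11}
After op 2 (replace /ry 0): {"ry":0,"v":11}
After op 3 (replace /v 74): {"ry":0,"v":74}
After op 4 (add /mzm 23): {"mzm":23,"ry":0,"v":74}
After op 5 (replace /ry 12): {"mzm":23,"ry":12,"v":74}
After op 6 (replace /v 59): {"mzm":23,"ry":12,"v":59}
After op 7 (remove /mzm): {"ry":12,"v":59}
After op 8 (add /v 44): {"ry":12,"v":44}
After op 9 (remove /v): {"ry":12}
After op 10 (replace /ry 70): {"ry":70}
After op 11 (add /ry 91): {"ry":91}
After op 12 (add /je 23): {"je":23,"ry":91}
After op 13 (remove /ry): {"je":23}
After op 14 (replace /je 0): {"je":0}
After op 15 (add /je 11): {"je":11}
After op 16 (remove /je): {}
After op 17 (add /jop 36): {"jop":36}
After op 18 (add /hf 82): {"hf":82,"jop":36}
After op 19 (remove /jop): {"hf":82}
After op 20 (replace /hf 2): {"hf":2}
After op 21 (add /kb 41): {"hf":2,"kb":41}
After op 22 (replace /hf 87): {"hf":87,"kb":41}
After op 23 (add /hn 90): {"hf":87,"hn":90,"kb":41}
Value at /hn: 90

Answer: 90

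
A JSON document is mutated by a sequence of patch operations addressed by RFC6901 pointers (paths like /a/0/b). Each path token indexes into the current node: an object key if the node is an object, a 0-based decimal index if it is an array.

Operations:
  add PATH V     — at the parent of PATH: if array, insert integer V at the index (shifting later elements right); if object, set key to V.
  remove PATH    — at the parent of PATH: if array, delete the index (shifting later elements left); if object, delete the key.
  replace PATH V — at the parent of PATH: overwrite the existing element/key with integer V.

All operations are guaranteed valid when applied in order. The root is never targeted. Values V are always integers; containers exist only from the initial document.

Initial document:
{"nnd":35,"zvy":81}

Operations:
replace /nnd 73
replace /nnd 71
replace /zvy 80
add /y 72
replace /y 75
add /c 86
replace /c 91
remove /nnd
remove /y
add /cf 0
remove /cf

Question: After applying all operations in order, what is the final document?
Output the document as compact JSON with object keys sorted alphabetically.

Answer: {"c":91,"zvy":80}

Derivation:
After op 1 (replace /nnd 73): {"nnd":73,"zvy":81}
After op 2 (replace /nnd 71): {"nnd":71,"zvy":81}
After op 3 (replace /zvy 80): {"nnd":71,"zvy":80}
After op 4 (add /y 72): {"nnd":71,"y":72,"zvy":80}
After op 5 (replace /y 75): {"nnd":71,"y":75,"zvy":80}
After op 6 (add /c 86): {"c":86,"nnd":71,"y":75,"zvy":80}
After op 7 (replace /c 91): {"c":91,"nnd":71,"y":75,"zvy":80}
After op 8 (remove /nnd): {"c":91,"y":75,"zvy":80}
After op 9 (remove /y): {"c":91,"zvy":80}
After op 10 (add /cf 0): {"c":91,"cf":0,"zvy":80}
After op 11 (remove /cf): {"c":91,"zvy":80}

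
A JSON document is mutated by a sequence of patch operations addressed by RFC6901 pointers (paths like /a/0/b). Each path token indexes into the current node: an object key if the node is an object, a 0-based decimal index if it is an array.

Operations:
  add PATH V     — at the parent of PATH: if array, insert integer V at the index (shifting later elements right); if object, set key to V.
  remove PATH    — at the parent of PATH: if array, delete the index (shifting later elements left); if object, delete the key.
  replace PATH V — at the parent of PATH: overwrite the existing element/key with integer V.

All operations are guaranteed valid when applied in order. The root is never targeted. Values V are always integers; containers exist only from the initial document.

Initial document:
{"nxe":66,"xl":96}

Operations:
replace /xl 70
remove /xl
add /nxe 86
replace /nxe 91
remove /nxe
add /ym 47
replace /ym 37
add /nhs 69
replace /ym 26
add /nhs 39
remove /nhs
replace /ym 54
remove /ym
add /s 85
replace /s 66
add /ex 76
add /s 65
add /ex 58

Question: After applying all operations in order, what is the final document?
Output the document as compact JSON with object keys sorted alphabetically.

After op 1 (replace /xl 70): {"nxe":66,"xl":70}
After op 2 (remove /xl): {"nxe":66}
After op 3 (add /nxe 86): {"nxe":86}
After op 4 (replace /nxe 91): {"nxe":91}
After op 5 (remove /nxe): {}
After op 6 (add /ym 47): {"ym":47}
After op 7 (replace /ym 37): {"ym":37}
After op 8 (add /nhs 69): {"nhs":69,"ym":37}
After op 9 (replace /ym 26): {"nhs":69,"ym":26}
After op 10 (add /nhs 39): {"nhs":39,"ym":26}
After op 11 (remove /nhs): {"ym":26}
After op 12 (replace /ym 54): {"ym":54}
After op 13 (remove /ym): {}
After op 14 (add /s 85): {"s":85}
After op 15 (replace /s 66): {"s":66}
After op 16 (add /ex 76): {"ex":76,"s":66}
After op 17 (add /s 65): {"ex":76,"s":65}
After op 18 (add /ex 58): {"ex":58,"s":65}

Answer: {"ex":58,"s":65}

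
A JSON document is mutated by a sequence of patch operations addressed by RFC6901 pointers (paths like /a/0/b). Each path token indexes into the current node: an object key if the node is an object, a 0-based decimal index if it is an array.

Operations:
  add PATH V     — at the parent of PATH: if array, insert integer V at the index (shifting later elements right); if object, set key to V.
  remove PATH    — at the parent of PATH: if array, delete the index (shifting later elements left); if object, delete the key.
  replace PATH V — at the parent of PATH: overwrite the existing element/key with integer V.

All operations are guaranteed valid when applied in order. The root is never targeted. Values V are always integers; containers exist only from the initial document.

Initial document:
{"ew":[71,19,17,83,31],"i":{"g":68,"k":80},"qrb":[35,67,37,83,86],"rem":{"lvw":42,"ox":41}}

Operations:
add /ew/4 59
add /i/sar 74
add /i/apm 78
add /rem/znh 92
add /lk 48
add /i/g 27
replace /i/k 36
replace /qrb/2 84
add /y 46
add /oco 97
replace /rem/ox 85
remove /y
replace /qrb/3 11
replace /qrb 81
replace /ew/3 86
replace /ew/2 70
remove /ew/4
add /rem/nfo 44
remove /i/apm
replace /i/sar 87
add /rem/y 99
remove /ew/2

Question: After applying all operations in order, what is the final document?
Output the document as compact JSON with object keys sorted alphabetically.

After op 1 (add /ew/4 59): {"ew":[71,19,17,83,59,31],"i":{"g":68,"k":80},"qrb":[35,67,37,83,86],"rem":{"lvw":42,"ox":41}}
After op 2 (add /i/sar 74): {"ew":[71,19,17,83,59,31],"i":{"g":68,"k":80,"sar":74},"qrb":[35,67,37,83,86],"rem":{"lvw":42,"ox":41}}
After op 3 (add /i/apm 78): {"ew":[71,19,17,83,59,31],"i":{"apm":78,"g":68,"k":80,"sar":74},"qrb":[35,67,37,83,86],"rem":{"lvw":42,"ox":41}}
After op 4 (add /rem/znh 92): {"ew":[71,19,17,83,59,31],"i":{"apm":78,"g":68,"k":80,"sar":74},"qrb":[35,67,37,83,86],"rem":{"lvw":42,"ox":41,"znh":92}}
After op 5 (add /lk 48): {"ew":[71,19,17,83,59,31],"i":{"apm":78,"g":68,"k":80,"sar":74},"lk":48,"qrb":[35,67,37,83,86],"rem":{"lvw":42,"ox":41,"znh":92}}
After op 6 (add /i/g 27): {"ew":[71,19,17,83,59,31],"i":{"apm":78,"g":27,"k":80,"sar":74},"lk":48,"qrb":[35,67,37,83,86],"rem":{"lvw":42,"ox":41,"znh":92}}
After op 7 (replace /i/k 36): {"ew":[71,19,17,83,59,31],"i":{"apm":78,"g":27,"k":36,"sar":74},"lk":48,"qrb":[35,67,37,83,86],"rem":{"lvw":42,"ox":41,"znh":92}}
After op 8 (replace /qrb/2 84): {"ew":[71,19,17,83,59,31],"i":{"apm":78,"g":27,"k":36,"sar":74},"lk":48,"qrb":[35,67,84,83,86],"rem":{"lvw":42,"ox":41,"znh":92}}
After op 9 (add /y 46): {"ew":[71,19,17,83,59,31],"i":{"apm":78,"g":27,"k":36,"sar":74},"lk":48,"qrb":[35,67,84,83,86],"rem":{"lvw":42,"ox":41,"znh":92},"y":46}
After op 10 (add /oco 97): {"ew":[71,19,17,83,59,31],"i":{"apm":78,"g":27,"k":36,"sar":74},"lk":48,"oco":97,"qrb":[35,67,84,83,86],"rem":{"lvw":42,"ox":41,"znh":92},"y":46}
After op 11 (replace /rem/ox 85): {"ew":[71,19,17,83,59,31],"i":{"apm":78,"g":27,"k":36,"sar":74},"lk":48,"oco":97,"qrb":[35,67,84,83,86],"rem":{"lvw":42,"ox":85,"znh":92},"y":46}
After op 12 (remove /y): {"ew":[71,19,17,83,59,31],"i":{"apm":78,"g":27,"k":36,"sar":74},"lk":48,"oco":97,"qrb":[35,67,84,83,86],"rem":{"lvw":42,"ox":85,"znh":92}}
After op 13 (replace /qrb/3 11): {"ew":[71,19,17,83,59,31],"i":{"apm":78,"g":27,"k":36,"sar":74},"lk":48,"oco":97,"qrb":[35,67,84,11,86],"rem":{"lvw":42,"ox":85,"znh":92}}
After op 14 (replace /qrb 81): {"ew":[71,19,17,83,59,31],"i":{"apm":78,"g":27,"k":36,"sar":74},"lk":48,"oco":97,"qrb":81,"rem":{"lvw":42,"ox":85,"znh":92}}
After op 15 (replace /ew/3 86): {"ew":[71,19,17,86,59,31],"i":{"apm":78,"g":27,"k":36,"sar":74},"lk":48,"oco":97,"qrb":81,"rem":{"lvw":42,"ox":85,"znh":92}}
After op 16 (replace /ew/2 70): {"ew":[71,19,70,86,59,31],"i":{"apm":78,"g":27,"k":36,"sar":74},"lk":48,"oco":97,"qrb":81,"rem":{"lvw":42,"ox":85,"znh":92}}
After op 17 (remove /ew/4): {"ew":[71,19,70,86,31],"i":{"apm":78,"g":27,"k":36,"sar":74},"lk":48,"oco":97,"qrb":81,"rem":{"lvw":42,"ox":85,"znh":92}}
After op 18 (add /rem/nfo 44): {"ew":[71,19,70,86,31],"i":{"apm":78,"g":27,"k":36,"sar":74},"lk":48,"oco":97,"qrb":81,"rem":{"lvw":42,"nfo":44,"ox":85,"znh":92}}
After op 19 (remove /i/apm): {"ew":[71,19,70,86,31],"i":{"g":27,"k":36,"sar":74},"lk":48,"oco":97,"qrb":81,"rem":{"lvw":42,"nfo":44,"ox":85,"znh":92}}
After op 20 (replace /i/sar 87): {"ew":[71,19,70,86,31],"i":{"g":27,"k":36,"sar":87},"lk":48,"oco":97,"qrb":81,"rem":{"lvw":42,"nfo":44,"ox":85,"znh":92}}
After op 21 (add /rem/y 99): {"ew":[71,19,70,86,31],"i":{"g":27,"k":36,"sar":87},"lk":48,"oco":97,"qrb":81,"rem":{"lvw":42,"nfo":44,"ox":85,"y":99,"znh":92}}
After op 22 (remove /ew/2): {"ew":[71,19,86,31],"i":{"g":27,"k":36,"sar":87},"lk":48,"oco":97,"qrb":81,"rem":{"lvw":42,"nfo":44,"ox":85,"y":99,"znh":92}}

Answer: {"ew":[71,19,86,31],"i":{"g":27,"k":36,"sar":87},"lk":48,"oco":97,"qrb":81,"rem":{"lvw":42,"nfo":44,"ox":85,"y":99,"znh":92}}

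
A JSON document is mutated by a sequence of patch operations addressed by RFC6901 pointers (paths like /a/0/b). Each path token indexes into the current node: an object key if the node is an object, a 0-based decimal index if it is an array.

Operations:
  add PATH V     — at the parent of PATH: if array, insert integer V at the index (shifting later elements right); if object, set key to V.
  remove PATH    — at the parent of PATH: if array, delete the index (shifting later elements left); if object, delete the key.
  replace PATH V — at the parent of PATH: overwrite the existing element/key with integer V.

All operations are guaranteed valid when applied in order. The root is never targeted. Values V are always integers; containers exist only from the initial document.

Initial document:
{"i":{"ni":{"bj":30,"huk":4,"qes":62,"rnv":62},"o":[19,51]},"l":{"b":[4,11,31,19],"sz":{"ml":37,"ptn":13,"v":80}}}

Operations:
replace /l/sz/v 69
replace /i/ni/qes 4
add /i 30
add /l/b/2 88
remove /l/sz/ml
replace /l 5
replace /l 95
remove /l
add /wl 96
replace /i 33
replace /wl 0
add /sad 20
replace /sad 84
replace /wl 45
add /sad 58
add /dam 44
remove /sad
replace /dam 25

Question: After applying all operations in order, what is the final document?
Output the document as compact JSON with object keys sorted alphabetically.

After op 1 (replace /l/sz/v 69): {"i":{"ni":{"bj":30,"huk":4,"qes":62,"rnv":62},"o":[19,51]},"l":{"b":[4,11,31,19],"sz":{"ml":37,"ptn":13,"v":69}}}
After op 2 (replace /i/ni/qes 4): {"i":{"ni":{"bj":30,"huk":4,"qes":4,"rnv":62},"o":[19,51]},"l":{"b":[4,11,31,19],"sz":{"ml":37,"ptn":13,"v":69}}}
After op 3 (add /i 30): {"i":30,"l":{"b":[4,11,31,19],"sz":{"ml":37,"ptn":13,"v":69}}}
After op 4 (add /l/b/2 88): {"i":30,"l":{"b":[4,11,88,31,19],"sz":{"ml":37,"ptn":13,"v":69}}}
After op 5 (remove /l/sz/ml): {"i":30,"l":{"b":[4,11,88,31,19],"sz":{"ptn":13,"v":69}}}
After op 6 (replace /l 5): {"i":30,"l":5}
After op 7 (replace /l 95): {"i":30,"l":95}
After op 8 (remove /l): {"i":30}
After op 9 (add /wl 96): {"i":30,"wl":96}
After op 10 (replace /i 33): {"i":33,"wl":96}
After op 11 (replace /wl 0): {"i":33,"wl":0}
After op 12 (add /sad 20): {"i":33,"sad":20,"wl":0}
After op 13 (replace /sad 84): {"i":33,"sad":84,"wl":0}
After op 14 (replace /wl 45): {"i":33,"sad":84,"wl":45}
After op 15 (add /sad 58): {"i":33,"sad":58,"wl":45}
After op 16 (add /dam 44): {"dam":44,"i":33,"sad":58,"wl":45}
After op 17 (remove /sad): {"dam":44,"i":33,"wl":45}
After op 18 (replace /dam 25): {"dam":25,"i":33,"wl":45}

Answer: {"dam":25,"i":33,"wl":45}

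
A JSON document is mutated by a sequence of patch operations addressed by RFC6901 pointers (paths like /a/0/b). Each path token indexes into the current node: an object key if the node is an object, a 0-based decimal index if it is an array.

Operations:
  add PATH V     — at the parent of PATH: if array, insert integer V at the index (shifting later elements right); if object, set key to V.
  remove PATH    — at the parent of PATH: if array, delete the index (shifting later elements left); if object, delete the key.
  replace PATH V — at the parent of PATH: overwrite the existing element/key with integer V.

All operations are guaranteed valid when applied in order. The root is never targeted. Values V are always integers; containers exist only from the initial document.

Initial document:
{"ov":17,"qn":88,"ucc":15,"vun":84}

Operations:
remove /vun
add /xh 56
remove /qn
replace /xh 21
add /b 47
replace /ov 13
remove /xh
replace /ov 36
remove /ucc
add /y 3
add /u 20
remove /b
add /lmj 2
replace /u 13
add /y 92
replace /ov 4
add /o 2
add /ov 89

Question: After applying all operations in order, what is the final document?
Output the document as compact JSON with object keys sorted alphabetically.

After op 1 (remove /vun): {"ov":17,"qn":88,"ucc":15}
After op 2 (add /xh 56): {"ov":17,"qn":88,"ucc":15,"xh":56}
After op 3 (remove /qn): {"ov":17,"ucc":15,"xh":56}
After op 4 (replace /xh 21): {"ov":17,"ucc":15,"xh":21}
After op 5 (add /b 47): {"b":47,"ov":17,"ucc":15,"xh":21}
After op 6 (replace /ov 13): {"b":47,"ov":13,"ucc":15,"xh":21}
After op 7 (remove /xh): {"b":47,"ov":13,"ucc":15}
After op 8 (replace /ov 36): {"b":47,"ov":36,"ucc":15}
After op 9 (remove /ucc): {"b":47,"ov":36}
After op 10 (add /y 3): {"b":47,"ov":36,"y":3}
After op 11 (add /u 20): {"b":47,"ov":36,"u":20,"y":3}
After op 12 (remove /b): {"ov":36,"u":20,"y":3}
After op 13 (add /lmj 2): {"lmj":2,"ov":36,"u":20,"y":3}
After op 14 (replace /u 13): {"lmj":2,"ov":36,"u":13,"y":3}
After op 15 (add /y 92): {"lmj":2,"ov":36,"u":13,"y":92}
After op 16 (replace /ov 4): {"lmj":2,"ov":4,"u":13,"y":92}
After op 17 (add /o 2): {"lmj":2,"o":2,"ov":4,"u":13,"y":92}
After op 18 (add /ov 89): {"lmj":2,"o":2,"ov":89,"u":13,"y":92}

Answer: {"lmj":2,"o":2,"ov":89,"u":13,"y":92}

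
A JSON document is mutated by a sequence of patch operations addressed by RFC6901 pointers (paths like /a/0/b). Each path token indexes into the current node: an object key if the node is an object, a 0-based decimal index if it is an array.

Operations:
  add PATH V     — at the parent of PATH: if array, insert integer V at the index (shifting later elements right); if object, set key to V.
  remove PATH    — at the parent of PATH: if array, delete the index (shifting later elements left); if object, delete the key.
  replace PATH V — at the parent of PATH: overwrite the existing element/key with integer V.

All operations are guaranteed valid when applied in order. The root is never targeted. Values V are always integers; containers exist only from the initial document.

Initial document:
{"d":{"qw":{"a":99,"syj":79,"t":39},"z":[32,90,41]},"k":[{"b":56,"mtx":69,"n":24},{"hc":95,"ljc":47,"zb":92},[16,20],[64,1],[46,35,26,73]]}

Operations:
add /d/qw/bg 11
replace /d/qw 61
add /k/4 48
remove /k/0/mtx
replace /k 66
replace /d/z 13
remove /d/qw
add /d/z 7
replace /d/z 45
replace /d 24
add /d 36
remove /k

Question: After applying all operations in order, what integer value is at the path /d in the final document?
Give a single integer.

Answer: 36

Derivation:
After op 1 (add /d/qw/bg 11): {"d":{"qw":{"a":99,"bg":11,"syj":79,"t":39},"z":[32,90,41]},"k":[{"b":56,"mtx":69,"n":24},{"hc":95,"ljc":47,"zb":92},[16,20],[64,1],[46,35,26,73]]}
After op 2 (replace /d/qw 61): {"d":{"qw":61,"z":[32,90,41]},"k":[{"b":56,"mtx":69,"n":24},{"hc":95,"ljc":47,"zb":92},[16,20],[64,1],[46,35,26,73]]}
After op 3 (add /k/4 48): {"d":{"qw":61,"z":[32,90,41]},"k":[{"b":56,"mtx":69,"n":24},{"hc":95,"ljc":47,"zb":92},[16,20],[64,1],48,[46,35,26,73]]}
After op 4 (remove /k/0/mtx): {"d":{"qw":61,"z":[32,90,41]},"k":[{"b":56,"n":24},{"hc":95,"ljc":47,"zb":92},[16,20],[64,1],48,[46,35,26,73]]}
After op 5 (replace /k 66): {"d":{"qw":61,"z":[32,90,41]},"k":66}
After op 6 (replace /d/z 13): {"d":{"qw":61,"z":13},"k":66}
After op 7 (remove /d/qw): {"d":{"z":13},"k":66}
After op 8 (add /d/z 7): {"d":{"z":7},"k":66}
After op 9 (replace /d/z 45): {"d":{"z":45},"k":66}
After op 10 (replace /d 24): {"d":24,"k":66}
After op 11 (add /d 36): {"d":36,"k":66}
After op 12 (remove /k): {"d":36}
Value at /d: 36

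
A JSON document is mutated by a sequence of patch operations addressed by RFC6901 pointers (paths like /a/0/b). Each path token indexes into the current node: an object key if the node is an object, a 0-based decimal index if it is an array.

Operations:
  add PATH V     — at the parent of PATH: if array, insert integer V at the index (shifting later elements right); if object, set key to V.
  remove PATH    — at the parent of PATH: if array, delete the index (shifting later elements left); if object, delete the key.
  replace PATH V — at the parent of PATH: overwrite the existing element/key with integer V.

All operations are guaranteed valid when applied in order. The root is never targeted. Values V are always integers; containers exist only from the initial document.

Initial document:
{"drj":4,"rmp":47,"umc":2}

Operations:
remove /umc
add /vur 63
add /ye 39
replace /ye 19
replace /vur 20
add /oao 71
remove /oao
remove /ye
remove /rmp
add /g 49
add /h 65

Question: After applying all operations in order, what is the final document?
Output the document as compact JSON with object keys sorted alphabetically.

After op 1 (remove /umc): {"drj":4,"rmp":47}
After op 2 (add /vur 63): {"drj":4,"rmp":47,"vur":63}
After op 3 (add /ye 39): {"drj":4,"rmp":47,"vur":63,"ye":39}
After op 4 (replace /ye 19): {"drj":4,"rmp":47,"vur":63,"ye":19}
After op 5 (replace /vur 20): {"drj":4,"rmp":47,"vur":20,"ye":19}
After op 6 (add /oao 71): {"drj":4,"oao":71,"rmp":47,"vur":20,"ye":19}
After op 7 (remove /oao): {"drj":4,"rmp":47,"vur":20,"ye":19}
After op 8 (remove /ye): {"drj":4,"rmp":47,"vur":20}
After op 9 (remove /rmp): {"drj":4,"vur":20}
After op 10 (add /g 49): {"drj":4,"g":49,"vur":20}
After op 11 (add /h 65): {"drj":4,"g":49,"h":65,"vur":20}

Answer: {"drj":4,"g":49,"h":65,"vur":20}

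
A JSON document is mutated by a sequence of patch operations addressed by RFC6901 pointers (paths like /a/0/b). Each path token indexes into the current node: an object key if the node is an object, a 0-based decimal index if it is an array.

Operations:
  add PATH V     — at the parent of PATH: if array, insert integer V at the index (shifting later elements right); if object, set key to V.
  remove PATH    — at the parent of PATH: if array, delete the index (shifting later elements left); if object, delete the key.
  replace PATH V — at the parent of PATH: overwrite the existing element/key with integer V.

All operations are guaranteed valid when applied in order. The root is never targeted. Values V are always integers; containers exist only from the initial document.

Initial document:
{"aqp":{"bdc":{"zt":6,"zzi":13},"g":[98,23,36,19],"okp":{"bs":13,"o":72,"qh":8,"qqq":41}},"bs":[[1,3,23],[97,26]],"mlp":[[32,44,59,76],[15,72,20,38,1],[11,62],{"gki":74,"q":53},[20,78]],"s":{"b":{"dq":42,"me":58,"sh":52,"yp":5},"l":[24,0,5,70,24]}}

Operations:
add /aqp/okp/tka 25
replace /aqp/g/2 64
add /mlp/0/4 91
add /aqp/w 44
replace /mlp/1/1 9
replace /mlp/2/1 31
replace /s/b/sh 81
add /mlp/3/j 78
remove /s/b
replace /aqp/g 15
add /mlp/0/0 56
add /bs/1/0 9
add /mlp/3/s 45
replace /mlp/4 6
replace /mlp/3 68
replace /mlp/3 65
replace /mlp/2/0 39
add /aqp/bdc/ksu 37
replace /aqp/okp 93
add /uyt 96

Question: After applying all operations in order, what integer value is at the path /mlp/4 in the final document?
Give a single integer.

After op 1 (add /aqp/okp/tka 25): {"aqp":{"bdc":{"zt":6,"zzi":13},"g":[98,23,36,19],"okp":{"bs":13,"o":72,"qh":8,"qqq":41,"tka":25}},"bs":[[1,3,23],[97,26]],"mlp":[[32,44,59,76],[15,72,20,38,1],[11,62],{"gki":74,"q":53},[20,78]],"s":{"b":{"dq":42,"me":58,"sh":52,"yp":5},"l":[24,0,5,70,24]}}
After op 2 (replace /aqp/g/2 64): {"aqp":{"bdc":{"zt":6,"zzi":13},"g":[98,23,64,19],"okp":{"bs":13,"o":72,"qh":8,"qqq":41,"tka":25}},"bs":[[1,3,23],[97,26]],"mlp":[[32,44,59,76],[15,72,20,38,1],[11,62],{"gki":74,"q":53},[20,78]],"s":{"b":{"dq":42,"me":58,"sh":52,"yp":5},"l":[24,0,5,70,24]}}
After op 3 (add /mlp/0/4 91): {"aqp":{"bdc":{"zt":6,"zzi":13},"g":[98,23,64,19],"okp":{"bs":13,"o":72,"qh":8,"qqq":41,"tka":25}},"bs":[[1,3,23],[97,26]],"mlp":[[32,44,59,76,91],[15,72,20,38,1],[11,62],{"gki":74,"q":53},[20,78]],"s":{"b":{"dq":42,"me":58,"sh":52,"yp":5},"l":[24,0,5,70,24]}}
After op 4 (add /aqp/w 44): {"aqp":{"bdc":{"zt":6,"zzi":13},"g":[98,23,64,19],"okp":{"bs":13,"o":72,"qh":8,"qqq":41,"tka":25},"w":44},"bs":[[1,3,23],[97,26]],"mlp":[[32,44,59,76,91],[15,72,20,38,1],[11,62],{"gki":74,"q":53},[20,78]],"s":{"b":{"dq":42,"me":58,"sh":52,"yp":5},"l":[24,0,5,70,24]}}
After op 5 (replace /mlp/1/1 9): {"aqp":{"bdc":{"zt":6,"zzi":13},"g":[98,23,64,19],"okp":{"bs":13,"o":72,"qh":8,"qqq":41,"tka":25},"w":44},"bs":[[1,3,23],[97,26]],"mlp":[[32,44,59,76,91],[15,9,20,38,1],[11,62],{"gki":74,"q":53},[20,78]],"s":{"b":{"dq":42,"me":58,"sh":52,"yp":5},"l":[24,0,5,70,24]}}
After op 6 (replace /mlp/2/1 31): {"aqp":{"bdc":{"zt":6,"zzi":13},"g":[98,23,64,19],"okp":{"bs":13,"o":72,"qh":8,"qqq":41,"tka":25},"w":44},"bs":[[1,3,23],[97,26]],"mlp":[[32,44,59,76,91],[15,9,20,38,1],[11,31],{"gki":74,"q":53},[20,78]],"s":{"b":{"dq":42,"me":58,"sh":52,"yp":5},"l":[24,0,5,70,24]}}
After op 7 (replace /s/b/sh 81): {"aqp":{"bdc":{"zt":6,"zzi":13},"g":[98,23,64,19],"okp":{"bs":13,"o":72,"qh":8,"qqq":41,"tka":25},"w":44},"bs":[[1,3,23],[97,26]],"mlp":[[32,44,59,76,91],[15,9,20,38,1],[11,31],{"gki":74,"q":53},[20,78]],"s":{"b":{"dq":42,"me":58,"sh":81,"yp":5},"l":[24,0,5,70,24]}}
After op 8 (add /mlp/3/j 78): {"aqp":{"bdc":{"zt":6,"zzi":13},"g":[98,23,64,19],"okp":{"bs":13,"o":72,"qh":8,"qqq":41,"tka":25},"w":44},"bs":[[1,3,23],[97,26]],"mlp":[[32,44,59,76,91],[15,9,20,38,1],[11,31],{"gki":74,"j":78,"q":53},[20,78]],"s":{"b":{"dq":42,"me":58,"sh":81,"yp":5},"l":[24,0,5,70,24]}}
After op 9 (remove /s/b): {"aqp":{"bdc":{"zt":6,"zzi":13},"g":[98,23,64,19],"okp":{"bs":13,"o":72,"qh":8,"qqq":41,"tka":25},"w":44},"bs":[[1,3,23],[97,26]],"mlp":[[32,44,59,76,91],[15,9,20,38,1],[11,31],{"gki":74,"j":78,"q":53},[20,78]],"s":{"l":[24,0,5,70,24]}}
After op 10 (replace /aqp/g 15): {"aqp":{"bdc":{"zt":6,"zzi":13},"g":15,"okp":{"bs":13,"o":72,"qh":8,"qqq":41,"tka":25},"w":44},"bs":[[1,3,23],[97,26]],"mlp":[[32,44,59,76,91],[15,9,20,38,1],[11,31],{"gki":74,"j":78,"q":53},[20,78]],"s":{"l":[24,0,5,70,24]}}
After op 11 (add /mlp/0/0 56): {"aqp":{"bdc":{"zt":6,"zzi":13},"g":15,"okp":{"bs":13,"o":72,"qh":8,"qqq":41,"tka":25},"w":44},"bs":[[1,3,23],[97,26]],"mlp":[[56,32,44,59,76,91],[15,9,20,38,1],[11,31],{"gki":74,"j":78,"q":53},[20,78]],"s":{"l":[24,0,5,70,24]}}
After op 12 (add /bs/1/0 9): {"aqp":{"bdc":{"zt":6,"zzi":13},"g":15,"okp":{"bs":13,"o":72,"qh":8,"qqq":41,"tka":25},"w":44},"bs":[[1,3,23],[9,97,26]],"mlp":[[56,32,44,59,76,91],[15,9,20,38,1],[11,31],{"gki":74,"j":78,"q":53},[20,78]],"s":{"l":[24,0,5,70,24]}}
After op 13 (add /mlp/3/s 45): {"aqp":{"bdc":{"zt":6,"zzi":13},"g":15,"okp":{"bs":13,"o":72,"qh":8,"qqq":41,"tka":25},"w":44},"bs":[[1,3,23],[9,97,26]],"mlp":[[56,32,44,59,76,91],[15,9,20,38,1],[11,31],{"gki":74,"j":78,"q":53,"s":45},[20,78]],"s":{"l":[24,0,5,70,24]}}
After op 14 (replace /mlp/4 6): {"aqp":{"bdc":{"zt":6,"zzi":13},"g":15,"okp":{"bs":13,"o":72,"qh":8,"qqq":41,"tka":25},"w":44},"bs":[[1,3,23],[9,97,26]],"mlp":[[56,32,44,59,76,91],[15,9,20,38,1],[11,31],{"gki":74,"j":78,"q":53,"s":45},6],"s":{"l":[24,0,5,70,24]}}
After op 15 (replace /mlp/3 68): {"aqp":{"bdc":{"zt":6,"zzi":13},"g":15,"okp":{"bs":13,"o":72,"qh":8,"qqq":41,"tka":25},"w":44},"bs":[[1,3,23],[9,97,26]],"mlp":[[56,32,44,59,76,91],[15,9,20,38,1],[11,31],68,6],"s":{"l":[24,0,5,70,24]}}
After op 16 (replace /mlp/3 65): {"aqp":{"bdc":{"zt":6,"zzi":13},"g":15,"okp":{"bs":13,"o":72,"qh":8,"qqq":41,"tka":25},"w":44},"bs":[[1,3,23],[9,97,26]],"mlp":[[56,32,44,59,76,91],[15,9,20,38,1],[11,31],65,6],"s":{"l":[24,0,5,70,24]}}
After op 17 (replace /mlp/2/0 39): {"aqp":{"bdc":{"zt":6,"zzi":13},"g":15,"okp":{"bs":13,"o":72,"qh":8,"qqq":41,"tka":25},"w":44},"bs":[[1,3,23],[9,97,26]],"mlp":[[56,32,44,59,76,91],[15,9,20,38,1],[39,31],65,6],"s":{"l":[24,0,5,70,24]}}
After op 18 (add /aqp/bdc/ksu 37): {"aqp":{"bdc":{"ksu":37,"zt":6,"zzi":13},"g":15,"okp":{"bs":13,"o":72,"qh":8,"qqq":41,"tka":25},"w":44},"bs":[[1,3,23],[9,97,26]],"mlp":[[56,32,44,59,76,91],[15,9,20,38,1],[39,31],65,6],"s":{"l":[24,0,5,70,24]}}
After op 19 (replace /aqp/okp 93): {"aqp":{"bdc":{"ksu":37,"zt":6,"zzi":13},"g":15,"okp":93,"w":44},"bs":[[1,3,23],[9,97,26]],"mlp":[[56,32,44,59,76,91],[15,9,20,38,1],[39,31],65,6],"s":{"l":[24,0,5,70,24]}}
After op 20 (add /uyt 96): {"aqp":{"bdc":{"ksu":37,"zt":6,"zzi":13},"g":15,"okp":93,"w":44},"bs":[[1,3,23],[9,97,26]],"mlp":[[56,32,44,59,76,91],[15,9,20,38,1],[39,31],65,6],"s":{"l":[24,0,5,70,24]},"uyt":96}
Value at /mlp/4: 6

Answer: 6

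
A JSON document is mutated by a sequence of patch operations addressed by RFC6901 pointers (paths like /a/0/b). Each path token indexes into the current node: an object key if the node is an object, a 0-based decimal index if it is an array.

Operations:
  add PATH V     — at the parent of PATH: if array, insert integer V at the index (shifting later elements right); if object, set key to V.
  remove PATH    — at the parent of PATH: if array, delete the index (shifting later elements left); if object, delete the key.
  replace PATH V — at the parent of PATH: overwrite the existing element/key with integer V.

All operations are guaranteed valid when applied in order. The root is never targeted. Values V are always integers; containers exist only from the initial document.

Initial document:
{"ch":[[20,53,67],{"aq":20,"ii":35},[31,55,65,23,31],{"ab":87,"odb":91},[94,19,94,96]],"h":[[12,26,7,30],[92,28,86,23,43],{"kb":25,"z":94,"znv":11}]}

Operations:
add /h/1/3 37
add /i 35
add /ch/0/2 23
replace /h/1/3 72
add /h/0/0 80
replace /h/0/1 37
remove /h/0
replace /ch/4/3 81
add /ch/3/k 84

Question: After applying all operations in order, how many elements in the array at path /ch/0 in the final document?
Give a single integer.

Answer: 4

Derivation:
After op 1 (add /h/1/3 37): {"ch":[[20,53,67],{"aq":20,"ii":35},[31,55,65,23,31],{"ab":87,"odb":91},[94,19,94,96]],"h":[[12,26,7,30],[92,28,86,37,23,43],{"kb":25,"z":94,"znv":11}]}
After op 2 (add /i 35): {"ch":[[20,53,67],{"aq":20,"ii":35},[31,55,65,23,31],{"ab":87,"odb":91},[94,19,94,96]],"h":[[12,26,7,30],[92,28,86,37,23,43],{"kb":25,"z":94,"znv":11}],"i":35}
After op 3 (add /ch/0/2 23): {"ch":[[20,53,23,67],{"aq":20,"ii":35},[31,55,65,23,31],{"ab":87,"odb":91},[94,19,94,96]],"h":[[12,26,7,30],[92,28,86,37,23,43],{"kb":25,"z":94,"znv":11}],"i":35}
After op 4 (replace /h/1/3 72): {"ch":[[20,53,23,67],{"aq":20,"ii":35},[31,55,65,23,31],{"ab":87,"odb":91},[94,19,94,96]],"h":[[12,26,7,30],[92,28,86,72,23,43],{"kb":25,"z":94,"znv":11}],"i":35}
After op 5 (add /h/0/0 80): {"ch":[[20,53,23,67],{"aq":20,"ii":35},[31,55,65,23,31],{"ab":87,"odb":91},[94,19,94,96]],"h":[[80,12,26,7,30],[92,28,86,72,23,43],{"kb":25,"z":94,"znv":11}],"i":35}
After op 6 (replace /h/0/1 37): {"ch":[[20,53,23,67],{"aq":20,"ii":35},[31,55,65,23,31],{"ab":87,"odb":91},[94,19,94,96]],"h":[[80,37,26,7,30],[92,28,86,72,23,43],{"kb":25,"z":94,"znv":11}],"i":35}
After op 7 (remove /h/0): {"ch":[[20,53,23,67],{"aq":20,"ii":35},[31,55,65,23,31],{"ab":87,"odb":91},[94,19,94,96]],"h":[[92,28,86,72,23,43],{"kb":25,"z":94,"znv":11}],"i":35}
After op 8 (replace /ch/4/3 81): {"ch":[[20,53,23,67],{"aq":20,"ii":35},[31,55,65,23,31],{"ab":87,"odb":91},[94,19,94,81]],"h":[[92,28,86,72,23,43],{"kb":25,"z":94,"znv":11}],"i":35}
After op 9 (add /ch/3/k 84): {"ch":[[20,53,23,67],{"aq":20,"ii":35},[31,55,65,23,31],{"ab":87,"k":84,"odb":91},[94,19,94,81]],"h":[[92,28,86,72,23,43],{"kb":25,"z":94,"znv":11}],"i":35}
Size at path /ch/0: 4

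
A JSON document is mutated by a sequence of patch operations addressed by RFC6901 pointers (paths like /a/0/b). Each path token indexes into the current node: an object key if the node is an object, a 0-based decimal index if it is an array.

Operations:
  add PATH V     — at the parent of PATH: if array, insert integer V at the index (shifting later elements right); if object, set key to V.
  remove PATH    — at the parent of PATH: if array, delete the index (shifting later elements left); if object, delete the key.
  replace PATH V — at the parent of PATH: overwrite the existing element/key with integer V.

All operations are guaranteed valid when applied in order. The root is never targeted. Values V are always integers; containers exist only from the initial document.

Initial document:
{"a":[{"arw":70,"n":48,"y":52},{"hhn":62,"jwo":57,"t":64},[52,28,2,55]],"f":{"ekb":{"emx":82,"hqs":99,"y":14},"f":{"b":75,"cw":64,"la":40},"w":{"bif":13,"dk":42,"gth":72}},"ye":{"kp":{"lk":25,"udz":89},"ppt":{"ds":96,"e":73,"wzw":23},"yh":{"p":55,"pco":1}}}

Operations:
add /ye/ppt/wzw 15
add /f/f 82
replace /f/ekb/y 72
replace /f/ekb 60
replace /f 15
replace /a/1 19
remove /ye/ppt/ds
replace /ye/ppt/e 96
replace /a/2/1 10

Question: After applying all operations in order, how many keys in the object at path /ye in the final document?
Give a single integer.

Answer: 3

Derivation:
After op 1 (add /ye/ppt/wzw 15): {"a":[{"arw":70,"n":48,"y":52},{"hhn":62,"jwo":57,"t":64},[52,28,2,55]],"f":{"ekb":{"emx":82,"hqs":99,"y":14},"f":{"b":75,"cw":64,"la":40},"w":{"bif":13,"dk":42,"gth":72}},"ye":{"kp":{"lk":25,"udz":89},"ppt":{"ds":96,"e":73,"wzw":15},"yh":{"p":55,"pco":1}}}
After op 2 (add /f/f 82): {"a":[{"arw":70,"n":48,"y":52},{"hhn":62,"jwo":57,"t":64},[52,28,2,55]],"f":{"ekb":{"emx":82,"hqs":99,"y":14},"f":82,"w":{"bif":13,"dk":42,"gth":72}},"ye":{"kp":{"lk":25,"udz":89},"ppt":{"ds":96,"e":73,"wzw":15},"yh":{"p":55,"pco":1}}}
After op 3 (replace /f/ekb/y 72): {"a":[{"arw":70,"n":48,"y":52},{"hhn":62,"jwo":57,"t":64},[52,28,2,55]],"f":{"ekb":{"emx":82,"hqs":99,"y":72},"f":82,"w":{"bif":13,"dk":42,"gth":72}},"ye":{"kp":{"lk":25,"udz":89},"ppt":{"ds":96,"e":73,"wzw":15},"yh":{"p":55,"pco":1}}}
After op 4 (replace /f/ekb 60): {"a":[{"arw":70,"n":48,"y":52},{"hhn":62,"jwo":57,"t":64},[52,28,2,55]],"f":{"ekb":60,"f":82,"w":{"bif":13,"dk":42,"gth":72}},"ye":{"kp":{"lk":25,"udz":89},"ppt":{"ds":96,"e":73,"wzw":15},"yh":{"p":55,"pco":1}}}
After op 5 (replace /f 15): {"a":[{"arw":70,"n":48,"y":52},{"hhn":62,"jwo":57,"t":64},[52,28,2,55]],"f":15,"ye":{"kp":{"lk":25,"udz":89},"ppt":{"ds":96,"e":73,"wzw":15},"yh":{"p":55,"pco":1}}}
After op 6 (replace /a/1 19): {"a":[{"arw":70,"n":48,"y":52},19,[52,28,2,55]],"f":15,"ye":{"kp":{"lk":25,"udz":89},"ppt":{"ds":96,"e":73,"wzw":15},"yh":{"p":55,"pco":1}}}
After op 7 (remove /ye/ppt/ds): {"a":[{"arw":70,"n":48,"y":52},19,[52,28,2,55]],"f":15,"ye":{"kp":{"lk":25,"udz":89},"ppt":{"e":73,"wzw":15},"yh":{"p":55,"pco":1}}}
After op 8 (replace /ye/ppt/e 96): {"a":[{"arw":70,"n":48,"y":52},19,[52,28,2,55]],"f":15,"ye":{"kp":{"lk":25,"udz":89},"ppt":{"e":96,"wzw":15},"yh":{"p":55,"pco":1}}}
After op 9 (replace /a/2/1 10): {"a":[{"arw":70,"n":48,"y":52},19,[52,10,2,55]],"f":15,"ye":{"kp":{"lk":25,"udz":89},"ppt":{"e":96,"wzw":15},"yh":{"p":55,"pco":1}}}
Size at path /ye: 3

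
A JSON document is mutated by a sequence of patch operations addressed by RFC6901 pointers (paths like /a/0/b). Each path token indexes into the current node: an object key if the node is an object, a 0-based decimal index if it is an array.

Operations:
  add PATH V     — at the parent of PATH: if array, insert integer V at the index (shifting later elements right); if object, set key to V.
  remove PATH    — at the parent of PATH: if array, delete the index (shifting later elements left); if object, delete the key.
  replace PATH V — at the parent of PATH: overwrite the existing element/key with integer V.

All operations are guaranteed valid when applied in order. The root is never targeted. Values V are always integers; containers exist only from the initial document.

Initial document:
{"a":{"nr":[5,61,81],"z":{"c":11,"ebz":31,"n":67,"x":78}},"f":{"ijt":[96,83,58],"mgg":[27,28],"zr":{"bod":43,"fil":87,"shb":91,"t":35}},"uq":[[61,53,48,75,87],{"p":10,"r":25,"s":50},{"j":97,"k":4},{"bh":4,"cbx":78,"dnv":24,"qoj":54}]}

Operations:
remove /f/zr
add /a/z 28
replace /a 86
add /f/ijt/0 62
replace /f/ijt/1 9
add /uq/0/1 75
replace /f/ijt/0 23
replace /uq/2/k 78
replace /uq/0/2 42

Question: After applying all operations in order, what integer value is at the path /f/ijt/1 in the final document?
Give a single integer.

After op 1 (remove /f/zr): {"a":{"nr":[5,61,81],"z":{"c":11,"ebz":31,"n":67,"x":78}},"f":{"ijt":[96,83,58],"mgg":[27,28]},"uq":[[61,53,48,75,87],{"p":10,"r":25,"s":50},{"j":97,"k":4},{"bh":4,"cbx":78,"dnv":24,"qoj":54}]}
After op 2 (add /a/z 28): {"a":{"nr":[5,61,81],"z":28},"f":{"ijt":[96,83,58],"mgg":[27,28]},"uq":[[61,53,48,75,87],{"p":10,"r":25,"s":50},{"j":97,"k":4},{"bh":4,"cbx":78,"dnv":24,"qoj":54}]}
After op 3 (replace /a 86): {"a":86,"f":{"ijt":[96,83,58],"mgg":[27,28]},"uq":[[61,53,48,75,87],{"p":10,"r":25,"s":50},{"j":97,"k":4},{"bh":4,"cbx":78,"dnv":24,"qoj":54}]}
After op 4 (add /f/ijt/0 62): {"a":86,"f":{"ijt":[62,96,83,58],"mgg":[27,28]},"uq":[[61,53,48,75,87],{"p":10,"r":25,"s":50},{"j":97,"k":4},{"bh":4,"cbx":78,"dnv":24,"qoj":54}]}
After op 5 (replace /f/ijt/1 9): {"a":86,"f":{"ijt":[62,9,83,58],"mgg":[27,28]},"uq":[[61,53,48,75,87],{"p":10,"r":25,"s":50},{"j":97,"k":4},{"bh":4,"cbx":78,"dnv":24,"qoj":54}]}
After op 6 (add /uq/0/1 75): {"a":86,"f":{"ijt":[62,9,83,58],"mgg":[27,28]},"uq":[[61,75,53,48,75,87],{"p":10,"r":25,"s":50},{"j":97,"k":4},{"bh":4,"cbx":78,"dnv":24,"qoj":54}]}
After op 7 (replace /f/ijt/0 23): {"a":86,"f":{"ijt":[23,9,83,58],"mgg":[27,28]},"uq":[[61,75,53,48,75,87],{"p":10,"r":25,"s":50},{"j":97,"k":4},{"bh":4,"cbx":78,"dnv":24,"qoj":54}]}
After op 8 (replace /uq/2/k 78): {"a":86,"f":{"ijt":[23,9,83,58],"mgg":[27,28]},"uq":[[61,75,53,48,75,87],{"p":10,"r":25,"s":50},{"j":97,"k":78},{"bh":4,"cbx":78,"dnv":24,"qoj":54}]}
After op 9 (replace /uq/0/2 42): {"a":86,"f":{"ijt":[23,9,83,58],"mgg":[27,28]},"uq":[[61,75,42,48,75,87],{"p":10,"r":25,"s":50},{"j":97,"k":78},{"bh":4,"cbx":78,"dnv":24,"qoj":54}]}
Value at /f/ijt/1: 9

Answer: 9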